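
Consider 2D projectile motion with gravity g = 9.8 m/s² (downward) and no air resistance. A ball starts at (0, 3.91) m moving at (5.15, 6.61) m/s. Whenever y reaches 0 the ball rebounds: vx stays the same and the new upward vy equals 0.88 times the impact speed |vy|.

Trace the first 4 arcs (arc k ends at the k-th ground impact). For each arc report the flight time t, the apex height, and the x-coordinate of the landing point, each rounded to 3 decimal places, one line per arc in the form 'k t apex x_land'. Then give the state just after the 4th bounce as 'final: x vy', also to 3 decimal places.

1 1.794 6.139 9.238
2 1.970 4.754 19.384
3 1.734 3.682 28.312
4 1.526 2.851 36.169
final: 36.169 6.578

Arc 1: start y=3.910, vy=6.610 → t=1.794, apex=6.139, x_land=9.238, impact vy=-10.969
  bounce: vy ← 0.88·10.969 = 9.653
Arc 2: start y=0.000, vy=9.653 → t=1.970, apex=4.754, x_land=19.384, impact vy=-9.653
  bounce: vy ← 0.88·9.653 = 8.495
Arc 3: start y=0.000, vy=8.495 → t=1.734, apex=3.682, x_land=28.312, impact vy=-8.495
  bounce: vy ← 0.88·8.495 = 7.475
Arc 4: start y=0.000, vy=7.475 → t=1.526, apex=2.851, x_land=36.169, impact vy=-7.475
  bounce: vy ← 0.88·7.475 = 6.578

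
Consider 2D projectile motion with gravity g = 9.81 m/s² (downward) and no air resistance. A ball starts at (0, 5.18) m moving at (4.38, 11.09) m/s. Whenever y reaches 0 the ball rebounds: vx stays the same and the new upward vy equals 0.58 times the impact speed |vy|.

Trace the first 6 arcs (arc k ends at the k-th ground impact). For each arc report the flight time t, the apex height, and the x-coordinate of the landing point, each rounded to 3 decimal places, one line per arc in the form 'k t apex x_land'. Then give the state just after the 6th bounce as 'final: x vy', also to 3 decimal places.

Arc 1: start y=5.180, vy=11.090 → t=2.658, apex=11.449, x_land=11.643, impact vy=-14.987
  bounce: vy ← 0.58·14.987 = 8.693
Arc 2: start y=0.000, vy=8.693 → t=1.772, apex=3.851, x_land=19.405, impact vy=-8.693
  bounce: vy ← 0.58·8.693 = 5.042
Arc 3: start y=0.000, vy=5.042 → t=1.028, apex=1.296, x_land=23.907, impact vy=-5.042
  bounce: vy ← 0.58·5.042 = 2.924
Arc 4: start y=0.000, vy=2.924 → t=0.596, apex=0.436, x_land=26.519, impact vy=-2.924
  bounce: vy ← 0.58·2.924 = 1.696
Arc 5: start y=0.000, vy=1.696 → t=0.346, apex=0.147, x_land=28.033, impact vy=-1.696
  bounce: vy ← 0.58·1.696 = 0.984
Arc 6: start y=0.000, vy=0.984 → t=0.201, apex=0.049, x_land=28.912, impact vy=-0.984
  bounce: vy ← 0.58·0.984 = 0.571

1 2.658 11.449 11.643
2 1.772 3.851 19.405
3 1.028 1.296 23.907
4 0.596 0.436 26.519
5 0.346 0.147 28.033
6 0.201 0.049 28.912
final: 28.912 0.571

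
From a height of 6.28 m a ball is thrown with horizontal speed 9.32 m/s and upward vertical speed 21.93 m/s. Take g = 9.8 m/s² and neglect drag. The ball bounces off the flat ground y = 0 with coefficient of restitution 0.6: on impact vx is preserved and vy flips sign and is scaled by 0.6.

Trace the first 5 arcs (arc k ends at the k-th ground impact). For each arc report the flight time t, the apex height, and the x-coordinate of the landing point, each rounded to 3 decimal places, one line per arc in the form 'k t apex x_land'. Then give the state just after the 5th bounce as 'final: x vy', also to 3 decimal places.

1 4.746 30.817 44.229
2 3.009 11.094 72.276
3 1.806 3.994 89.105
4 1.083 1.438 99.202
5 0.650 0.518 105.260
final: 105.260 1.911

Arc 1: start y=6.280, vy=21.930 → t=4.746, apex=30.817, x_land=44.229, impact vy=-24.577
  bounce: vy ← 0.6·24.577 = 14.746
Arc 2: start y=0.000, vy=14.746 → t=3.009, apex=11.094, x_land=72.276, impact vy=-14.746
  bounce: vy ← 0.6·14.746 = 8.848
Arc 3: start y=0.000, vy=8.848 → t=1.806, apex=3.994, x_land=89.105, impact vy=-8.848
  bounce: vy ← 0.6·8.848 = 5.309
Arc 4: start y=0.000, vy=5.309 → t=1.083, apex=1.438, x_land=99.202, impact vy=-5.309
  bounce: vy ← 0.6·5.309 = 3.185
Arc 5: start y=0.000, vy=3.185 → t=0.650, apex=0.518, x_land=105.260, impact vy=-3.185
  bounce: vy ← 0.6·3.185 = 1.911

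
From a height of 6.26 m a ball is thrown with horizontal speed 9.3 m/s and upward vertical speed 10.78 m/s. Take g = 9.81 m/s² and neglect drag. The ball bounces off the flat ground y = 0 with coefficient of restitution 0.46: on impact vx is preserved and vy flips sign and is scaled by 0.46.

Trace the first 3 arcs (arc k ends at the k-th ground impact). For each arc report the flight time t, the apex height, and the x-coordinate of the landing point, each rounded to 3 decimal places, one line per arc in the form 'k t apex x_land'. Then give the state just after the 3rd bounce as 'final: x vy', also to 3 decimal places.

Arc 1: start y=6.260, vy=10.780 → t=2.675, apex=12.183, x_land=24.876, impact vy=-15.461
  bounce: vy ← 0.46·15.461 = 7.112
Arc 2: start y=0.000, vy=7.112 → t=1.450, apex=2.578, x_land=38.361, impact vy=-7.112
  bounce: vy ← 0.46·7.112 = 3.271
Arc 3: start y=0.000, vy=3.271 → t=0.667, apex=0.545, x_land=44.563, impact vy=-3.271
  bounce: vy ← 0.46·3.271 = 1.505

1 2.675 12.183 24.876
2 1.450 2.578 38.361
3 0.667 0.545 44.563
final: 44.563 1.505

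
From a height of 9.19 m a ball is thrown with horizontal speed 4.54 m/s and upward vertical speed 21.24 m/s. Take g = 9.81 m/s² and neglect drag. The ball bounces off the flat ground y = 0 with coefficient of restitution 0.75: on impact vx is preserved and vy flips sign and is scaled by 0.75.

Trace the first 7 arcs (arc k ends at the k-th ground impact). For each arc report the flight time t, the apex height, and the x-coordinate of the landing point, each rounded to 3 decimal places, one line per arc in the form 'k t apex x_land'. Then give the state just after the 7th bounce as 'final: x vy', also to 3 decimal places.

Arc 1: start y=9.190, vy=21.240 → t=4.727, apex=32.184, x_land=21.459, impact vy=-25.129
  bounce: vy ← 0.75·25.129 = 18.846
Arc 2: start y=0.000, vy=18.846 → t=3.842, apex=18.103, x_land=38.903, impact vy=-18.846
  bounce: vy ← 0.75·18.846 = 14.135
Arc 3: start y=0.000, vy=14.135 → t=2.882, apex=10.183, x_land=51.986, impact vy=-14.135
  bounce: vy ← 0.75·14.135 = 10.601
Arc 4: start y=0.000, vy=10.601 → t=2.161, apex=5.728, x_land=61.798, impact vy=-10.601
  bounce: vy ← 0.75·10.601 = 7.951
Arc 5: start y=0.000, vy=7.951 → t=1.621, apex=3.222, x_land=69.157, impact vy=-7.951
  bounce: vy ← 0.75·7.951 = 5.963
Arc 6: start y=0.000, vy=5.963 → t=1.216, apex=1.812, x_land=74.677, impact vy=-5.963
  bounce: vy ← 0.75·5.963 = 4.472
Arc 7: start y=0.000, vy=4.472 → t=0.912, apex=1.019, x_land=78.816, impact vy=-4.472
  bounce: vy ← 0.75·4.472 = 3.354

1 4.727 32.184 21.459
2 3.842 18.103 38.903
3 2.882 10.183 51.986
4 2.161 5.728 61.798
5 1.621 3.222 69.157
6 1.216 1.812 74.677
7 0.912 1.019 78.816
final: 78.816 3.354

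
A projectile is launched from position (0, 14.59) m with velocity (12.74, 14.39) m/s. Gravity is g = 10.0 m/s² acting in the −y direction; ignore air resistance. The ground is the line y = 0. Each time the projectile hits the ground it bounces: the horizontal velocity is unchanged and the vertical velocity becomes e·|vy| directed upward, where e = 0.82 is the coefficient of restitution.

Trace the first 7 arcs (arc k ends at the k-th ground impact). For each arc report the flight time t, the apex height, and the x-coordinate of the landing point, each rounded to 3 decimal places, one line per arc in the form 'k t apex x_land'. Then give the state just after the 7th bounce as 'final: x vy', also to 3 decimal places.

1 3.673 24.944 46.788
2 3.663 16.772 93.455
3 3.004 11.278 131.722
4 2.463 7.583 163.101
5 2.020 5.099 188.831
6 1.656 3.428 209.930
7 1.358 2.305 227.231
final: 227.231 5.568

Arc 1: start y=14.590, vy=14.390 → t=3.673, apex=24.944, x_land=46.788, impact vy=-22.335
  bounce: vy ← 0.82·22.335 = 18.315
Arc 2: start y=0.000, vy=18.315 → t=3.663, apex=16.772, x_land=93.455, impact vy=-18.315
  bounce: vy ← 0.82·18.315 = 15.018
Arc 3: start y=0.000, vy=15.018 → t=3.004, apex=11.278, x_land=131.722, impact vy=-15.018
  bounce: vy ← 0.82·15.018 = 12.315
Arc 4: start y=0.000, vy=12.315 → t=2.463, apex=7.583, x_land=163.101, impact vy=-12.315
  bounce: vy ← 0.82·12.315 = 10.098
Arc 5: start y=0.000, vy=10.098 → t=2.020, apex=5.099, x_land=188.831, impact vy=-10.098
  bounce: vy ← 0.82·10.098 = 8.281
Arc 6: start y=0.000, vy=8.281 → t=1.656, apex=3.428, x_land=209.930, impact vy=-8.281
  bounce: vy ← 0.82·8.281 = 6.790
Arc 7: start y=0.000, vy=6.790 → t=1.358, apex=2.305, x_land=227.231, impact vy=-6.790
  bounce: vy ← 0.82·6.790 = 5.568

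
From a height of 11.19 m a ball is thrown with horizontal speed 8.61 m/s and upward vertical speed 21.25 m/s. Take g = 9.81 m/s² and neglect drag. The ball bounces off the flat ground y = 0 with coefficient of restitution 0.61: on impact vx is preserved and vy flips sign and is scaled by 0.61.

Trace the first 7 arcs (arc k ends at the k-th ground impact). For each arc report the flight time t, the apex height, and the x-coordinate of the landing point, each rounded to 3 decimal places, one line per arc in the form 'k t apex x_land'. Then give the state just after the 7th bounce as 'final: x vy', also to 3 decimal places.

Arc 1: start y=11.190, vy=21.250 → t=4.807, apex=34.205, x_land=41.388, impact vy=-25.906
  bounce: vy ← 0.61·25.906 = 15.803
Arc 2: start y=0.000, vy=15.803 → t=3.222, apex=12.728, x_land=69.127, impact vy=-15.803
  bounce: vy ← 0.61·15.803 = 9.640
Arc 3: start y=0.000, vy=9.640 → t=1.965, apex=4.736, x_land=86.047, impact vy=-9.640
  bounce: vy ← 0.61·9.640 = 5.880
Arc 4: start y=0.000, vy=5.880 → t=1.199, apex=1.762, x_land=96.369, impact vy=-5.880
  bounce: vy ← 0.61·5.880 = 3.587
Arc 5: start y=0.000, vy=3.587 → t=0.731, apex=0.656, x_land=102.665, impact vy=-3.587
  bounce: vy ← 0.61·3.587 = 2.188
Arc 6: start y=0.000, vy=2.188 → t=0.446, apex=0.244, x_land=106.506, impact vy=-2.188
  bounce: vy ← 0.61·2.188 = 1.335
Arc 7: start y=0.000, vy=1.335 → t=0.272, apex=0.091, x_land=108.849, impact vy=-1.335
  bounce: vy ← 0.61·1.335 = 0.814

1 4.807 34.205 41.388
2 3.222 12.728 69.127
3 1.965 4.736 86.047
4 1.199 1.762 96.369
5 0.731 0.656 102.665
6 0.446 0.244 106.506
7 0.272 0.091 108.849
final: 108.849 0.814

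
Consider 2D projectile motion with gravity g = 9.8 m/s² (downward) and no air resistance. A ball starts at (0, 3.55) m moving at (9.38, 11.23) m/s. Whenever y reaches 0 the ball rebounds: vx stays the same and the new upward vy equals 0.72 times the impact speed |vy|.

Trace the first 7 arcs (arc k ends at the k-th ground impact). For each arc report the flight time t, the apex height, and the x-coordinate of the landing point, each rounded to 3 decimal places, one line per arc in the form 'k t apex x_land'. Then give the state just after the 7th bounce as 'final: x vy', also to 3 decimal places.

1 2.573 9.984 24.138
2 2.056 5.176 43.419
3 1.480 2.683 57.301
4 1.066 1.391 67.297
5 0.767 0.721 74.493
6 0.552 0.374 79.675
7 0.398 0.194 83.405
final: 83.405 1.403

Arc 1: start y=3.550, vy=11.230 → t=2.573, apex=9.984, x_land=24.138, impact vy=-13.989
  bounce: vy ← 0.72·13.989 = 10.072
Arc 2: start y=0.000, vy=10.072 → t=2.056, apex=5.176, x_land=43.419, impact vy=-10.072
  bounce: vy ← 0.72·10.072 = 7.252
Arc 3: start y=0.000, vy=7.252 → t=1.480, apex=2.683, x_land=57.301, impact vy=-7.252
  bounce: vy ← 0.72·7.252 = 5.221
Arc 4: start y=0.000, vy=5.221 → t=1.066, apex=1.391, x_land=67.297, impact vy=-5.221
  bounce: vy ← 0.72·5.221 = 3.759
Arc 5: start y=0.000, vy=3.759 → t=0.767, apex=0.721, x_land=74.493, impact vy=-3.759
  bounce: vy ← 0.72·3.759 = 2.707
Arc 6: start y=0.000, vy=2.707 → t=0.552, apex=0.374, x_land=79.675, impact vy=-2.707
  bounce: vy ← 0.72·2.707 = 1.949
Arc 7: start y=0.000, vy=1.949 → t=0.398, apex=0.194, x_land=83.405, impact vy=-1.949
  bounce: vy ← 0.72·1.949 = 1.403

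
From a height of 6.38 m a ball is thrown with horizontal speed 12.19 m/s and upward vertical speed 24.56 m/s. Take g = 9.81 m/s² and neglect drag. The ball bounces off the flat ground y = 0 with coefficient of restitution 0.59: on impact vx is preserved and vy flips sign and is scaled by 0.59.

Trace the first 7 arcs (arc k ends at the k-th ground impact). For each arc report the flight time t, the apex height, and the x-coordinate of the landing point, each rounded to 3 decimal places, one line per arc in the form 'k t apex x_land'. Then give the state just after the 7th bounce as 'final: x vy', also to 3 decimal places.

Arc 1: start y=6.380, vy=24.560 → t=5.255, apex=37.124, x_land=64.054, impact vy=-26.988
  bounce: vy ← 0.59·26.988 = 15.923
Arc 2: start y=0.000, vy=15.923 → t=3.246, apex=12.923, x_land=103.627, impact vy=-15.923
  bounce: vy ← 0.59·15.923 = 9.395
Arc 3: start y=0.000, vy=9.395 → t=1.915, apex=4.498, x_land=126.975, impact vy=-9.395
  bounce: vy ← 0.59·9.395 = 5.543
Arc 4: start y=0.000, vy=5.543 → t=1.130, apex=1.566, x_land=140.750, impact vy=-5.543
  bounce: vy ← 0.59·5.543 = 3.270
Arc 5: start y=0.000, vy=3.270 → t=0.667, apex=0.545, x_land=148.877, impact vy=-3.270
  bounce: vy ← 0.59·3.270 = 1.929
Arc 6: start y=0.000, vy=1.929 → t=0.393, apex=0.190, x_land=153.672, impact vy=-1.929
  bounce: vy ← 0.59·1.929 = 1.138
Arc 7: start y=0.000, vy=1.138 → t=0.232, apex=0.066, x_land=156.501, impact vy=-1.138
  bounce: vy ← 0.59·1.138 = 0.672

1 5.255 37.124 64.054
2 3.246 12.923 103.627
3 1.915 4.498 126.975
4 1.130 1.566 140.750
5 0.667 0.545 148.877
6 0.393 0.190 153.672
7 0.232 0.066 156.501
final: 156.501 0.672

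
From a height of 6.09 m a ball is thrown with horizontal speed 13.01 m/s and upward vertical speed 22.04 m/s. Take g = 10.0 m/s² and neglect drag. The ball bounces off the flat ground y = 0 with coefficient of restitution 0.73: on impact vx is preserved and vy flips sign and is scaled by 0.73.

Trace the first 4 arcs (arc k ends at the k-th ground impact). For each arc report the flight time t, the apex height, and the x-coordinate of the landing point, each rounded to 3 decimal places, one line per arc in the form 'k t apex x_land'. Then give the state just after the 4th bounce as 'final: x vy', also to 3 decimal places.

Arc 1: start y=6.090, vy=22.040 → t=4.669, apex=30.378, x_land=60.742, impact vy=-24.649
  bounce: vy ← 0.73·24.649 = 17.994
Arc 2: start y=0.000, vy=17.994 → t=3.599, apex=16.188, x_land=107.561, impact vy=-17.994
  bounce: vy ← 0.73·17.994 = 13.135
Arc 3: start y=0.000, vy=13.135 → t=2.627, apex=8.627, x_land=141.740, impact vy=-13.135
  bounce: vy ← 0.73·13.135 = 9.589
Arc 4: start y=0.000, vy=9.589 → t=1.918, apex=4.597, x_land=166.690, impact vy=-9.589
  bounce: vy ← 0.73·9.589 = 7.000

1 4.669 30.378 60.742
2 3.599 16.188 107.561
3 2.627 8.627 141.740
4 1.918 4.597 166.690
final: 166.690 7.000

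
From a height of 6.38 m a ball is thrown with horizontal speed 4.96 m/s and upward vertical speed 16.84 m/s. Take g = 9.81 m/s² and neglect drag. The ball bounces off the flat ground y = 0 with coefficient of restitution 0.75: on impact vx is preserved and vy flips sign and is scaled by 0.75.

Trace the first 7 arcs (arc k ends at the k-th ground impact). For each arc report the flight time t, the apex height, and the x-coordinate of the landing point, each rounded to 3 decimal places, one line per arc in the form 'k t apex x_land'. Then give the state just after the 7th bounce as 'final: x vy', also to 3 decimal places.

1 3.778 20.834 18.737
2 3.091 11.719 34.070
3 2.319 6.592 45.570
4 1.739 3.708 54.195
5 1.304 2.086 60.664
6 0.978 1.173 65.516
7 0.734 0.660 69.154
final: 69.154 2.699

Arc 1: start y=6.380, vy=16.840 → t=3.778, apex=20.834, x_land=18.737, impact vy=-20.218
  bounce: vy ← 0.75·20.218 = 15.163
Arc 2: start y=0.000, vy=15.163 → t=3.091, apex=11.719, x_land=34.070, impact vy=-15.163
  bounce: vy ← 0.75·15.163 = 11.373
Arc 3: start y=0.000, vy=11.373 → t=2.319, apex=6.592, x_land=45.570, impact vy=-11.373
  bounce: vy ← 0.75·11.373 = 8.529
Arc 4: start y=0.000, vy=8.529 → t=1.739, apex=3.708, x_land=54.195, impact vy=-8.529
  bounce: vy ← 0.75·8.529 = 6.397
Arc 5: start y=0.000, vy=6.397 → t=1.304, apex=2.086, x_land=60.664, impact vy=-6.397
  bounce: vy ← 0.75·6.397 = 4.798
Arc 6: start y=0.000, vy=4.798 → t=0.978, apex=1.173, x_land=65.516, impact vy=-4.798
  bounce: vy ← 0.75·4.798 = 3.598
Arc 7: start y=0.000, vy=3.598 → t=0.734, apex=0.660, x_land=69.154, impact vy=-3.598
  bounce: vy ← 0.75·3.598 = 2.699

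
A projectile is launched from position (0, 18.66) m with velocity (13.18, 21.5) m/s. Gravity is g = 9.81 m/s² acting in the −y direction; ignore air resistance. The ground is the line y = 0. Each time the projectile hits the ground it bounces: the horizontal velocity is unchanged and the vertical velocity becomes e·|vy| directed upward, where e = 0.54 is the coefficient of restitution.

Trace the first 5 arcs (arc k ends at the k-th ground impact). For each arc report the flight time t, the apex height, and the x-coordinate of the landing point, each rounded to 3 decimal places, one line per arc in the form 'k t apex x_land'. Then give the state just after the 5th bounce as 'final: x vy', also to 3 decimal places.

Arc 1: start y=18.660, vy=21.500 → t=5.126, apex=42.220, x_land=67.554, impact vy=-28.781
  bounce: vy ← 0.54·28.781 = 15.542
Arc 2: start y=0.000, vy=15.542 → t=3.169, apex=12.311, x_land=109.316, impact vy=-15.542
  bounce: vy ← 0.54·15.542 = 8.393
Arc 3: start y=0.000, vy=8.393 → t=1.711, apex=3.590, x_land=131.867, impact vy=-8.393
  bounce: vy ← 0.54·8.393 = 4.532
Arc 4: start y=0.000, vy=4.532 → t=0.924, apex=1.047, x_land=144.045, impact vy=-4.532
  bounce: vy ← 0.54·4.532 = 2.447
Arc 5: start y=0.000, vy=2.447 → t=0.499, apex=0.305, x_land=150.621, impact vy=-2.447
  bounce: vy ← 0.54·2.447 = 1.322

1 5.126 42.220 67.554
2 3.169 12.311 109.316
3 1.711 3.590 131.867
4 0.924 1.047 144.045
5 0.499 0.305 150.621
final: 150.621 1.322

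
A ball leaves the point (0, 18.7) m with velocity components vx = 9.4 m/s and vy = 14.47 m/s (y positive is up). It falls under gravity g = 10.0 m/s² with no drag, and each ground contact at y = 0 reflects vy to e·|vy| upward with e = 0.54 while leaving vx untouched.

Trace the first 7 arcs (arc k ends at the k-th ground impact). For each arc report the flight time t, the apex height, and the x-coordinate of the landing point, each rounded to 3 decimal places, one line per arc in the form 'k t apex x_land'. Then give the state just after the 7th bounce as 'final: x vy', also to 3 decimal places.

Arc 1: start y=18.700, vy=14.470 → t=3.862, apex=29.169, x_land=36.306, impact vy=-24.153
  bounce: vy ← 0.54·24.153 = 13.043
Arc 2: start y=0.000, vy=13.043 → t=2.609, apex=8.506, x_land=60.826, impact vy=-13.043
  bounce: vy ← 0.54·13.043 = 7.043
Arc 3: start y=0.000, vy=7.043 → t=1.409, apex=2.480, x_land=74.067, impact vy=-7.043
  bounce: vy ← 0.54·7.043 = 3.803
Arc 4: start y=0.000, vy=3.803 → t=0.761, apex=0.723, x_land=81.217, impact vy=-3.803
  bounce: vy ← 0.54·3.803 = 2.054
Arc 5: start y=0.000, vy=2.054 → t=0.411, apex=0.211, x_land=85.079, impact vy=-2.054
  bounce: vy ← 0.54·2.054 = 1.109
Arc 6: start y=0.000, vy=1.109 → t=0.222, apex=0.061, x_land=87.164, impact vy=-1.109
  bounce: vy ← 0.54·1.109 = 0.599
Arc 7: start y=0.000, vy=0.599 → t=0.120, apex=0.018, x_land=88.289, impact vy=-0.599
  bounce: vy ← 0.54·0.599 = 0.323

1 3.862 29.169 36.306
2 2.609 8.506 60.826
3 1.409 2.480 74.067
4 0.761 0.723 81.217
5 0.411 0.211 85.079
6 0.222 0.061 87.164
7 0.120 0.018 88.289
final: 88.289 0.323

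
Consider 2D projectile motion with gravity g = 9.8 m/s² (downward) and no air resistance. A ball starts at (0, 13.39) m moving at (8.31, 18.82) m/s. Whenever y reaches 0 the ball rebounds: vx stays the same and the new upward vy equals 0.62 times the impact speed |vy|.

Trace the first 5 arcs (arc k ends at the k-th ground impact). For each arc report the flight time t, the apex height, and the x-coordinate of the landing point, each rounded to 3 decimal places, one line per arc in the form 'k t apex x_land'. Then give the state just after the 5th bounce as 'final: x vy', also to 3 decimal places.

1 4.454 31.461 37.015
2 3.142 12.094 63.126
3 1.948 4.649 79.314
4 1.208 1.787 89.351
5 0.749 0.687 95.573
final: 95.573 2.275

Arc 1: start y=13.390, vy=18.820 → t=4.454, apex=31.461, x_land=37.015, impact vy=-24.832
  bounce: vy ← 0.62·24.832 = 15.396
Arc 2: start y=0.000, vy=15.396 → t=3.142, apex=12.094, x_land=63.126, impact vy=-15.396
  bounce: vy ← 0.62·15.396 = 9.545
Arc 3: start y=0.000, vy=9.545 → t=1.948, apex=4.649, x_land=79.314, impact vy=-9.545
  bounce: vy ← 0.62·9.545 = 5.918
Arc 4: start y=0.000, vy=5.918 → t=1.208, apex=1.787, x_land=89.351, impact vy=-5.918
  bounce: vy ← 0.62·5.918 = 3.669
Arc 5: start y=0.000, vy=3.669 → t=0.749, apex=0.687, x_land=95.573, impact vy=-3.669
  bounce: vy ← 0.62·3.669 = 2.275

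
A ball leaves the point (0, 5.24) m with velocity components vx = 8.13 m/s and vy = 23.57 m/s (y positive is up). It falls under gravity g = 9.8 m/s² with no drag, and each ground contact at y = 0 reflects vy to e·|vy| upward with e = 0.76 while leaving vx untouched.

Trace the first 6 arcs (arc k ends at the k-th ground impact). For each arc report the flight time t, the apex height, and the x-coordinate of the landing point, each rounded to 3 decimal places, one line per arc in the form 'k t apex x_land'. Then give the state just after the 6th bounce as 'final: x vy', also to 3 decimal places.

1 5.023 33.584 40.838
2 3.979 19.398 73.190
3 3.024 11.204 97.778
4 2.298 6.472 116.464
5 1.747 3.738 130.666
6 1.328 2.159 141.459
final: 141.459 4.944

Arc 1: start y=5.240, vy=23.570 → t=5.023, apex=33.584, x_land=40.838, impact vy=-25.656
  bounce: vy ← 0.76·25.656 = 19.499
Arc 2: start y=0.000, vy=19.499 → t=3.979, apex=19.398, x_land=73.190, impact vy=-19.499
  bounce: vy ← 0.76·19.499 = 14.819
Arc 3: start y=0.000, vy=14.819 → t=3.024, apex=11.204, x_land=97.778, impact vy=-14.819
  bounce: vy ← 0.76·14.819 = 11.263
Arc 4: start y=0.000, vy=11.263 → t=2.298, apex=6.472, x_land=116.464, impact vy=-11.263
  bounce: vy ← 0.76·11.263 = 8.560
Arc 5: start y=0.000, vy=8.560 → t=1.747, apex=3.738, x_land=130.666, impact vy=-8.560
  bounce: vy ← 0.76·8.560 = 6.505
Arc 6: start y=0.000, vy=6.505 → t=1.328, apex=2.159, x_land=141.459, impact vy=-6.505
  bounce: vy ← 0.76·6.505 = 4.944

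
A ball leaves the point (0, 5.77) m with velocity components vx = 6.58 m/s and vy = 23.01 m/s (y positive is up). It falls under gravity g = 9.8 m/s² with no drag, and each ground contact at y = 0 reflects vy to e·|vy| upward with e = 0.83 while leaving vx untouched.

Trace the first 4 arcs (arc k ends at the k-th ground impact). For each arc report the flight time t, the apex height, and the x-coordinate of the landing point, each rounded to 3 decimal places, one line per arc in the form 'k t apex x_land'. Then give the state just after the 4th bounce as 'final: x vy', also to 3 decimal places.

Arc 1: start y=5.770, vy=23.010 → t=4.935, apex=32.783, x_land=32.469, impact vy=-25.349
  bounce: vy ← 0.83·25.349 = 21.039
Arc 2: start y=0.000, vy=21.039 → t=4.294, apex=22.584, x_land=60.722, impact vy=-21.039
  bounce: vy ← 0.83·21.039 = 17.463
Arc 3: start y=0.000, vy=17.463 → t=3.564, apex=15.558, x_land=84.172, impact vy=-17.463
  bounce: vy ← 0.83·17.463 = 14.494
Arc 4: start y=0.000, vy=14.494 → t=2.958, apex=10.718, x_land=103.635, impact vy=-14.494
  bounce: vy ← 0.83·14.494 = 12.030

1 4.935 32.783 32.469
2 4.294 22.584 60.722
3 3.564 15.558 84.172
4 2.958 10.718 103.635
final: 103.635 12.030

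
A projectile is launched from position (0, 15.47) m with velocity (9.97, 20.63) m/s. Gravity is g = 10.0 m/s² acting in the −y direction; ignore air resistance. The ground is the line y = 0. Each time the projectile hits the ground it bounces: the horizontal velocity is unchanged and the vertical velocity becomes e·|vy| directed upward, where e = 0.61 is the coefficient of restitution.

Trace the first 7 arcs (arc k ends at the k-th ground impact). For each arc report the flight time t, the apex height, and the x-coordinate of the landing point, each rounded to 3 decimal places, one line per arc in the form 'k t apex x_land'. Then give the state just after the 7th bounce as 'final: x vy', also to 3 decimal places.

Arc 1: start y=15.470, vy=20.630 → t=4.774, apex=36.750, x_land=47.598, impact vy=-27.111
  bounce: vy ← 0.61·27.111 = 16.538
Arc 2: start y=0.000, vy=16.538 → t=3.308, apex=13.675, x_land=80.574, impact vy=-16.538
  bounce: vy ← 0.61·16.538 = 10.088
Arc 3: start y=0.000, vy=10.088 → t=2.018, apex=5.088, x_land=100.689, impact vy=-10.088
  bounce: vy ← 0.61·10.088 = 6.154
Arc 4: start y=0.000, vy=6.154 → t=1.231, apex=1.893, x_land=112.959, impact vy=-6.154
  bounce: vy ← 0.61·6.154 = 3.754
Arc 5: start y=0.000, vy=3.754 → t=0.751, apex=0.705, x_land=120.444, impact vy=-3.754
  bounce: vy ← 0.61·3.754 = 2.290
Arc 6: start y=0.000, vy=2.290 → t=0.458, apex=0.262, x_land=125.010, impact vy=-2.290
  bounce: vy ← 0.61·2.290 = 1.397
Arc 7: start y=0.000, vy=1.397 → t=0.279, apex=0.098, x_land=127.795, impact vy=-1.397
  bounce: vy ← 0.61·1.397 = 0.852

1 4.774 36.750 47.598
2 3.308 13.675 80.574
3 2.018 5.088 100.689
4 1.231 1.893 112.959
5 0.751 0.705 120.444
6 0.458 0.262 125.010
7 0.279 0.098 127.795
final: 127.795 0.852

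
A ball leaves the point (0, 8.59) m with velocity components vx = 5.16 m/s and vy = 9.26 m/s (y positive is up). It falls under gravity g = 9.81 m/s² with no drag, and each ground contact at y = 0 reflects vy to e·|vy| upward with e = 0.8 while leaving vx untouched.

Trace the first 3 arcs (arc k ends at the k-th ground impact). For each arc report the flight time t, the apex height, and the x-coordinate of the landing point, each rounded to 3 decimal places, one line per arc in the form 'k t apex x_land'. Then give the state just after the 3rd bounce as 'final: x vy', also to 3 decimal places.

1 2.569 12.960 13.258
2 2.601 8.295 26.679
3 2.081 5.309 37.415
final: 37.415 8.164

Arc 1: start y=8.590, vy=9.260 → t=2.569, apex=12.960, x_land=13.258, impact vy=-15.946
  bounce: vy ← 0.8·15.946 = 12.757
Arc 2: start y=0.000, vy=12.757 → t=2.601, apex=8.295, x_land=26.679, impact vy=-12.757
  bounce: vy ← 0.8·12.757 = 10.206
Arc 3: start y=0.000, vy=10.206 → t=2.081, apex=5.309, x_land=37.415, impact vy=-10.206
  bounce: vy ← 0.8·10.206 = 8.164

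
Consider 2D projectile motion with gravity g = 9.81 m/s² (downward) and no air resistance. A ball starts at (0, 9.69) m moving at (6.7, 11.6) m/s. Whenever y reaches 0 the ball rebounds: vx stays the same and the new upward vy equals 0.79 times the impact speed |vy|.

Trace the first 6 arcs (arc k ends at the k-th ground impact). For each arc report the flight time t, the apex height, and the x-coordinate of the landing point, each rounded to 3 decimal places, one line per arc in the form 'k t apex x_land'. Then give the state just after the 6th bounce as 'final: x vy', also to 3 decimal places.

1 3.019 16.548 20.229
2 2.902 10.328 39.673
3 2.293 6.446 55.034
4 1.811 4.023 67.169
5 1.431 2.511 76.756
6 1.130 1.567 84.329
final: 84.329 4.380

Arc 1: start y=9.690, vy=11.600 → t=3.019, apex=16.548, x_land=20.229, impact vy=-18.019
  bounce: vy ← 0.79·18.019 = 14.235
Arc 2: start y=0.000, vy=14.235 → t=2.902, apex=10.328, x_land=39.673, impact vy=-14.235
  bounce: vy ← 0.79·14.235 = 11.246
Arc 3: start y=0.000, vy=11.246 → t=2.293, apex=6.446, x_land=55.034, impact vy=-11.246
  bounce: vy ← 0.79·11.246 = 8.884
Arc 4: start y=0.000, vy=8.884 → t=1.811, apex=4.023, x_land=67.169, impact vy=-8.884
  bounce: vy ← 0.79·8.884 = 7.018
Arc 5: start y=0.000, vy=7.018 → t=1.431, apex=2.511, x_land=76.756, impact vy=-7.018
  bounce: vy ← 0.79·7.018 = 5.544
Arc 6: start y=0.000, vy=5.544 → t=1.130, apex=1.567, x_land=84.329, impact vy=-5.544
  bounce: vy ← 0.79·5.544 = 4.380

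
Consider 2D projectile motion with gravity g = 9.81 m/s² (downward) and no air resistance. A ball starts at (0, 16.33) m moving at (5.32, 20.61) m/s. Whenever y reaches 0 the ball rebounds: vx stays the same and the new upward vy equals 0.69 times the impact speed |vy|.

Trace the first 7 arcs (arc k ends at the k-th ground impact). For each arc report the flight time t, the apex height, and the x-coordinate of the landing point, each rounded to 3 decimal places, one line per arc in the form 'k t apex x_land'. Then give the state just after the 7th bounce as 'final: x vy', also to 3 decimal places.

Arc 1: start y=16.330, vy=20.610 → t=4.884, apex=37.980, x_land=25.981, impact vy=-27.298
  bounce: vy ← 0.69·27.298 = 18.835
Arc 2: start y=0.000, vy=18.835 → t=3.840, apex=18.082, x_land=46.410, impact vy=-18.835
  bounce: vy ← 0.69·18.835 = 12.996
Arc 3: start y=0.000, vy=12.996 → t=2.650, apex=8.609, x_land=60.506, impact vy=-12.996
  bounce: vy ← 0.69·12.996 = 8.968
Arc 4: start y=0.000, vy=8.968 → t=1.828, apex=4.099, x_land=70.232, impact vy=-8.968
  bounce: vy ← 0.69·8.968 = 6.188
Arc 5: start y=0.000, vy=6.188 → t=1.261, apex=1.951, x_land=76.943, impact vy=-6.188
  bounce: vy ← 0.69·6.188 = 4.269
Arc 6: start y=0.000, vy=4.269 → t=0.870, apex=0.929, x_land=81.574, impact vy=-4.269
  bounce: vy ← 0.69·4.269 = 2.946
Arc 7: start y=0.000, vy=2.946 → t=0.601, apex=0.442, x_land=84.769, impact vy=-2.946
  bounce: vy ← 0.69·2.946 = 2.033

1 4.884 37.980 25.981
2 3.840 18.082 46.410
3 2.650 8.609 60.506
4 1.828 4.099 70.232
5 1.261 1.951 76.943
6 0.870 0.929 81.574
7 0.601 0.442 84.769
final: 84.769 2.033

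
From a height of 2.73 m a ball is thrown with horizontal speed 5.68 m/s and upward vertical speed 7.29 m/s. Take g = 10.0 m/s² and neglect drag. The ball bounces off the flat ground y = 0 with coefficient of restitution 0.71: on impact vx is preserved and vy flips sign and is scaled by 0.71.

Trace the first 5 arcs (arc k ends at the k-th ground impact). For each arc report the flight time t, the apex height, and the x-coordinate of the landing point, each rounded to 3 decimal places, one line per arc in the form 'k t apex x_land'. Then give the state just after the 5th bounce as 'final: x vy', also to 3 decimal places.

1 1.767 5.387 10.037
2 1.474 2.716 18.409
3 1.047 1.369 24.353
4 0.743 0.690 28.573
5 0.528 0.348 31.570
final: 31.570 1.873

Arc 1: start y=2.730, vy=7.290 → t=1.767, apex=5.387, x_land=10.037, impact vy=-10.380
  bounce: vy ← 0.71·10.380 = 7.370
Arc 2: start y=0.000, vy=7.370 → t=1.474, apex=2.716, x_land=18.409, impact vy=-7.370
  bounce: vy ← 0.71·7.370 = 5.233
Arc 3: start y=0.000, vy=5.233 → t=1.047, apex=1.369, x_land=24.353, impact vy=-5.233
  bounce: vy ← 0.71·5.233 = 3.715
Arc 4: start y=0.000, vy=3.715 → t=0.743, apex=0.690, x_land=28.573, impact vy=-3.715
  bounce: vy ← 0.71·3.715 = 2.638
Arc 5: start y=0.000, vy=2.638 → t=0.528, apex=0.348, x_land=31.570, impact vy=-2.638
  bounce: vy ← 0.71·2.638 = 1.873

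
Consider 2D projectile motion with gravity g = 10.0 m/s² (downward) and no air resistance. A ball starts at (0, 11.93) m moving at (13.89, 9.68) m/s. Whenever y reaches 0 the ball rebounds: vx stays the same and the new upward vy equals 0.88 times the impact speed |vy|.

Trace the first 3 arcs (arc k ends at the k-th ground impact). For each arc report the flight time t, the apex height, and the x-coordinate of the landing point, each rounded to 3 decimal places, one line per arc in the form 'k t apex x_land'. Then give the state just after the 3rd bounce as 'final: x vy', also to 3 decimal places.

1 2.791 16.615 38.766
2 3.208 12.867 83.330
3 2.823 9.964 122.546
final: 122.546 12.423

Arc 1: start y=11.930, vy=9.680 → t=2.791, apex=16.615, x_land=38.766, impact vy=-18.229
  bounce: vy ← 0.88·18.229 = 16.042
Arc 2: start y=0.000, vy=16.042 → t=3.208, apex=12.867, x_land=83.330, impact vy=-16.042
  bounce: vy ← 0.88·16.042 = 14.117
Arc 3: start y=0.000, vy=14.117 → t=2.823, apex=9.964, x_land=122.546, impact vy=-14.117
  bounce: vy ← 0.88·14.117 = 12.423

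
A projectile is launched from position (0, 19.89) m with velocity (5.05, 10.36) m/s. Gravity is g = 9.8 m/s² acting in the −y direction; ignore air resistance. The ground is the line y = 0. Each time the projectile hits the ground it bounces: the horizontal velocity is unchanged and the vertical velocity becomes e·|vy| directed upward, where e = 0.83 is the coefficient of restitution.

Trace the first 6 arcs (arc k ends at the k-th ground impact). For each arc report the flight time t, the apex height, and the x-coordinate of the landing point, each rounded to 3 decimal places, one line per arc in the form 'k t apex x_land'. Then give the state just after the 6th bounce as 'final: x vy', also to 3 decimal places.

1 3.332 25.366 16.829
2 3.777 17.475 35.902
3 3.135 12.038 51.733
4 2.602 8.293 64.872
5 2.160 5.713 75.778
6 1.792 3.936 84.830
final: 84.830 7.290

Arc 1: start y=19.890, vy=10.360 → t=3.332, apex=25.366, x_land=16.829, impact vy=-22.297
  bounce: vy ← 0.83·22.297 = 18.507
Arc 2: start y=0.000, vy=18.507 → t=3.777, apex=17.475, x_land=35.902, impact vy=-18.507
  bounce: vy ← 0.83·18.507 = 15.361
Arc 3: start y=0.000, vy=15.361 → t=3.135, apex=12.038, x_land=51.733, impact vy=-15.361
  bounce: vy ← 0.83·15.361 = 12.749
Arc 4: start y=0.000, vy=12.749 → t=2.602, apex=8.293, x_land=64.872, impact vy=-12.749
  bounce: vy ← 0.83·12.749 = 10.582
Arc 5: start y=0.000, vy=10.582 → t=2.160, apex=5.713, x_land=75.778, impact vy=-10.582
  bounce: vy ← 0.83·10.582 = 8.783
Arc 6: start y=0.000, vy=8.783 → t=1.792, apex=3.936, x_land=84.830, impact vy=-8.783
  bounce: vy ← 0.83·8.783 = 7.290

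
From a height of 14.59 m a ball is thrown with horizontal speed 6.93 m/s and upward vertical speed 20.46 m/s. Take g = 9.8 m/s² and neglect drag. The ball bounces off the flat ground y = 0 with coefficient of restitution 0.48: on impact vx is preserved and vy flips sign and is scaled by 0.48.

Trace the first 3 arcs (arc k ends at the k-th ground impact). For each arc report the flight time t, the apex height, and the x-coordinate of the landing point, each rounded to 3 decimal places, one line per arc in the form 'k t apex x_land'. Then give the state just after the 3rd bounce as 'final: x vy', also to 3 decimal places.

Arc 1: start y=14.590, vy=20.460 → t=4.796, apex=35.948, x_land=33.238, impact vy=-26.544
  bounce: vy ← 0.48·26.544 = 12.741
Arc 2: start y=0.000, vy=12.741 → t=2.600, apex=8.282, x_land=51.258, impact vy=-12.741
  bounce: vy ← 0.48·12.741 = 6.116
Arc 3: start y=0.000, vy=6.116 → t=1.248, apex=1.908, x_land=59.907, impact vy=-6.116
  bounce: vy ← 0.48·6.116 = 2.936

1 4.796 35.948 33.238
2 2.600 8.282 51.258
3 1.248 1.908 59.907
final: 59.907 2.936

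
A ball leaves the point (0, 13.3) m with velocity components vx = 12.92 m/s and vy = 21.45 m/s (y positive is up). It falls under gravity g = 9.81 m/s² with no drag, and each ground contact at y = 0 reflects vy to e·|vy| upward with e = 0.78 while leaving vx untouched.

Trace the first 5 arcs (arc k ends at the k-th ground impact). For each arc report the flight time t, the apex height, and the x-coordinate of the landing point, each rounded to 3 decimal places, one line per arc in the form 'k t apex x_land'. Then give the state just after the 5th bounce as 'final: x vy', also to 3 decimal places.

Arc 1: start y=13.300, vy=21.450 → t=4.924, apex=36.751, x_land=63.615, impact vy=-26.852
  bounce: vy ← 0.78·26.852 = 20.945
Arc 2: start y=0.000, vy=20.945 → t=4.270, apex=22.359, x_land=118.785, impact vy=-20.945
  bounce: vy ← 0.78·20.945 = 16.337
Arc 3: start y=0.000, vy=16.337 → t=3.331, apex=13.603, x_land=161.817, impact vy=-16.337
  bounce: vy ← 0.78·16.337 = 12.743
Arc 4: start y=0.000, vy=12.743 → t=2.598, apex=8.276, x_land=195.383, impact vy=-12.743
  bounce: vy ← 0.78·12.743 = 9.939
Arc 5: start y=0.000, vy=9.939 → t=2.026, apex=5.035, x_land=221.563, impact vy=-9.939
  bounce: vy ← 0.78·9.939 = 7.753

1 4.924 36.751 63.615
2 4.270 22.359 118.785
3 3.331 13.603 161.817
4 2.598 8.276 195.383
5 2.026 5.035 221.563
final: 221.563 7.753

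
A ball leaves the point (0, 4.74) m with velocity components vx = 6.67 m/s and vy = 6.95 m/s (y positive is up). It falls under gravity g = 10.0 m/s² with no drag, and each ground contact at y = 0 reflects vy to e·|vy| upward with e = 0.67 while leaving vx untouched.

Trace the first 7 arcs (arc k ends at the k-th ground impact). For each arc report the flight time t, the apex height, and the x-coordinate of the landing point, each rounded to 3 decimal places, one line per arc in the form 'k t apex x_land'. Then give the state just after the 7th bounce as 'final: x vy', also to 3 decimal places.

Arc 1: start y=4.740, vy=6.950 → t=1.891, apex=7.155, x_land=12.615, impact vy=-11.963
  bounce: vy ← 0.67·11.963 = 8.015
Arc 2: start y=0.000, vy=8.015 → t=1.603, apex=3.212, x_land=23.307, impact vy=-8.015
  bounce: vy ← 0.67·8.015 = 5.370
Arc 3: start y=0.000, vy=5.370 → t=1.074, apex=1.442, x_land=30.470, impact vy=-5.370
  bounce: vy ← 0.67·5.370 = 3.598
Arc 4: start y=0.000, vy=3.598 → t=0.720, apex=0.647, x_land=35.270, impact vy=-3.598
  bounce: vy ← 0.67·3.598 = 2.411
Arc 5: start y=0.000, vy=2.411 → t=0.482, apex=0.291, x_land=38.485, impact vy=-2.411
  bounce: vy ← 0.67·2.411 = 1.615
Arc 6: start y=0.000, vy=1.615 → t=0.323, apex=0.130, x_land=40.640, impact vy=-1.615
  bounce: vy ← 0.67·1.615 = 1.082
Arc 7: start y=0.000, vy=1.082 → t=0.216, apex=0.059, x_land=42.083, impact vy=-1.082
  bounce: vy ← 0.67·1.082 = 0.725

1 1.891 7.155 12.615
2 1.603 3.212 23.307
3 1.074 1.442 30.470
4 0.720 0.647 35.270
5 0.482 0.291 38.485
6 0.323 0.130 40.640
7 0.216 0.059 42.083
final: 42.083 0.725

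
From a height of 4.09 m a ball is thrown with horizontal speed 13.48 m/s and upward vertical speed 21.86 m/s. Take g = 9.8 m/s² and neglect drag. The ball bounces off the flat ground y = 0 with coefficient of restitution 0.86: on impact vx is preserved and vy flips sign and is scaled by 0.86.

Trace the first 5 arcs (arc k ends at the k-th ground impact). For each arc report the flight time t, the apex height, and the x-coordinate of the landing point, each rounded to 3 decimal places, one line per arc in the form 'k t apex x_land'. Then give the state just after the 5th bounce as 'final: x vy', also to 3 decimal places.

Arc 1: start y=4.090, vy=21.860 → t=4.641, apex=28.471, x_land=62.562, impact vy=-23.623
  bounce: vy ← 0.86·23.623 = 20.315
Arc 2: start y=0.000, vy=20.315 → t=4.146, apex=21.057, x_land=118.450, impact vy=-20.315
  bounce: vy ← 0.86·20.315 = 17.471
Arc 3: start y=0.000, vy=17.471 → t=3.566, apex=15.574, x_land=166.513, impact vy=-17.471
  bounce: vy ← 0.86·17.471 = 15.025
Arc 4: start y=0.000, vy=15.025 → t=3.066, apex=11.518, x_land=207.848, impact vy=-15.025
  bounce: vy ← 0.86·15.025 = 12.922
Arc 5: start y=0.000, vy=12.922 → t=2.637, apex=8.519, x_land=243.396, impact vy=-12.922
  bounce: vy ← 0.86·12.922 = 11.113

1 4.641 28.471 62.562
2 4.146 21.057 118.450
3 3.566 15.574 166.513
4 3.066 11.518 207.848
5 2.637 8.519 243.396
final: 243.396 11.113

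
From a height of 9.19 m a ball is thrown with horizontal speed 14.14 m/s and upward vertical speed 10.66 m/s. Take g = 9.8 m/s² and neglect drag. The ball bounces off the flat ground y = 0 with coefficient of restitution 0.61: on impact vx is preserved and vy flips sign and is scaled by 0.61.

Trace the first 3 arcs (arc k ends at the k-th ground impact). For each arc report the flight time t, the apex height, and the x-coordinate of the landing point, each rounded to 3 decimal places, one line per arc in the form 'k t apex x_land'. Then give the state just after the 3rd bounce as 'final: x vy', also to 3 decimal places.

1 2.837 14.988 40.111
2 2.134 5.577 70.281
3 1.302 2.075 88.685
final: 88.685 3.890

Arc 1: start y=9.190, vy=10.660 → t=2.837, apex=14.988, x_land=40.111, impact vy=-17.139
  bounce: vy ← 0.61·17.139 = 10.455
Arc 2: start y=0.000, vy=10.455 → t=2.134, apex=5.577, x_land=70.281, impact vy=-10.455
  bounce: vy ← 0.61·10.455 = 6.378
Arc 3: start y=0.000, vy=6.378 → t=1.302, apex=2.075, x_land=88.685, impact vy=-6.378
  bounce: vy ← 0.61·6.378 = 3.890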